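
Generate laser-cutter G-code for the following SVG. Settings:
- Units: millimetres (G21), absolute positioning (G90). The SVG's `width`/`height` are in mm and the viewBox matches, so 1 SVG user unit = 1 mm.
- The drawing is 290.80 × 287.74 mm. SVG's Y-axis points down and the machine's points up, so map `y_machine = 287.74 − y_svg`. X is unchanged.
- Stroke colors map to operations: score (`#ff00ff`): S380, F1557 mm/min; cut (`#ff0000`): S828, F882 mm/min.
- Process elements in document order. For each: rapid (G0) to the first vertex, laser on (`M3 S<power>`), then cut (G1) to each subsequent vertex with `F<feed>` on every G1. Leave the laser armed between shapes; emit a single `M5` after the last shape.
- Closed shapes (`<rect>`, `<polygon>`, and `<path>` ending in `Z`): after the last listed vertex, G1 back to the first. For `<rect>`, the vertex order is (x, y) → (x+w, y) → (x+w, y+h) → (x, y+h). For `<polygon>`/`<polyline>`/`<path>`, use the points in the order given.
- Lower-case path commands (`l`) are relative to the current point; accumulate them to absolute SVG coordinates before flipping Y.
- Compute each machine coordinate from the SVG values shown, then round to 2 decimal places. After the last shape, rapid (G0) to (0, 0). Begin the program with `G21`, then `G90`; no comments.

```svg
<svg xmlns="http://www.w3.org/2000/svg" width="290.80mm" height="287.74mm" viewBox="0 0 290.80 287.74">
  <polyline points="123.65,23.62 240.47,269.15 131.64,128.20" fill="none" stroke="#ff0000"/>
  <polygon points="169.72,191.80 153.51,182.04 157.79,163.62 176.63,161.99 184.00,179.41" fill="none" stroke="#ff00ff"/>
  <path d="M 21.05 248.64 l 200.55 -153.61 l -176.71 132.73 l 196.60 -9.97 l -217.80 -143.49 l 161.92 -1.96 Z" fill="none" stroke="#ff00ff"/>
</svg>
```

viewBox `0 0 290.80 287.74` with mm width/height → 1 unit = 1 mm. Flip: y_m = 287.74 − y_svg.

**Shape 1** — `<polyline>` open polyline, stroke `#ff0000` → cut (S828, F882). Machine vertices: (123.65,264.12) → (240.47,18.59) → (131.64,159.54). Open path.

**Shape 2** — `<polygon>` regular polygon, stroke `#ff00ff` → score (S380, F1557). Machine vertices: (169.72,95.94) → (153.51,105.70) → (157.79,124.12) → (176.63,125.75) → (184.00,108.33) → (169.72,95.94). Closed: final G1 returns to the first vertex.

**Shape 3** — `<path>` closed polygon, stroke `#ff00ff` → score (S380, F1557). Machine vertices: (21.05,39.10) → (221.60,192.71) → (44.89,59.98) → (241.49,69.95) → (23.69,213.44) → (185.61,215.40) → (21.05,39.10). Closed: final G1 returns to the first vertex.

G21
G90
G0 X123.65 Y264.12
M3 S828
G1 X240.47 Y18.59 F882
G1 X131.64 Y159.54 F882
G0 X169.72 Y95.94
M3 S380
G1 X153.51 Y105.70 F1557
G1 X157.79 Y124.12 F1557
G1 X176.63 Y125.75 F1557
G1 X184.00 Y108.33 F1557
G1 X169.72 Y95.94 F1557
G0 X21.05 Y39.10
M3 S380
G1 X221.60 Y192.71 F1557
G1 X44.89 Y59.98 F1557
G1 X241.49 Y69.95 F1557
G1 X23.69 Y213.44 F1557
G1 X185.61 Y215.40 F1557
G1 X21.05 Y39.10 F1557
M5
G0 X0.00 Y0.00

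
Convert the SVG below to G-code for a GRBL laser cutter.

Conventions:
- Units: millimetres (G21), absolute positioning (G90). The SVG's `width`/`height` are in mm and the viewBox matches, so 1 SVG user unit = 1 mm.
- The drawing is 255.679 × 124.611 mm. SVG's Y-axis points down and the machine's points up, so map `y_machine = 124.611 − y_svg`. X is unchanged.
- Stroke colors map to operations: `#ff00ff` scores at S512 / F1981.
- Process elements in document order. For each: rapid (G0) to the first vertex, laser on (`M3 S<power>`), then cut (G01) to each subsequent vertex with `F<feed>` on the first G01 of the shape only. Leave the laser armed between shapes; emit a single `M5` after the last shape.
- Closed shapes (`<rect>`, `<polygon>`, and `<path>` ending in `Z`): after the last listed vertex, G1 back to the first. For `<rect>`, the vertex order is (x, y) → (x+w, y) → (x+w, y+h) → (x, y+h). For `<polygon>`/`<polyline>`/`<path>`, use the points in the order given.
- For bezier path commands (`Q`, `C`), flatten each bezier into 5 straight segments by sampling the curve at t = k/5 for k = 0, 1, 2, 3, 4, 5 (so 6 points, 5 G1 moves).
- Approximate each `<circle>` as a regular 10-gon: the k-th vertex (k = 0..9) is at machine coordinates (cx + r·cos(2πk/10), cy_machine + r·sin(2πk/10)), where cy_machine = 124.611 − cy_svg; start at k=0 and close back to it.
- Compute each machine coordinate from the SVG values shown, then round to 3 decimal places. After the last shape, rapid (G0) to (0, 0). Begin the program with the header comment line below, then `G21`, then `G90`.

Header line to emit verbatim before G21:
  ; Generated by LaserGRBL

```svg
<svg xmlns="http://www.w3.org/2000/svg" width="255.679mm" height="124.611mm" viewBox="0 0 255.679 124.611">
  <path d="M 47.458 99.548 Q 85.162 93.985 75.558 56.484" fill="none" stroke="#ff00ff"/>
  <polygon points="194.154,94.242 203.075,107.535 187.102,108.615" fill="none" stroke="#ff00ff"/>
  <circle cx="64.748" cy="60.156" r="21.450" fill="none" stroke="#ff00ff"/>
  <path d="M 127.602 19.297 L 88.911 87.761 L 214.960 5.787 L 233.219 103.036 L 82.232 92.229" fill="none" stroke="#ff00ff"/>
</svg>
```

1 u = 1 mm; y_m = 124.611 − y.

[1] `<path>` quadratic bezier, #ff00ff→score S512 F1981: (47.458,25.063) → (60.647,28.566) → (70.052,34.623) → (75.672,43.236) → (77.507,54.404) → (75.558,68.127)

[2] `<polygon>` regular polygon, #ff00ff→score S512 F1981: (194.154,30.369) → (203.075,17.076) → (187.102,15.996) → (194.154,30.369) (closed)

[3] `<circle>` circle, #ff00ff→score S512 F1981: (86.198,64.455) → (82.101,77.063) → (71.376,84.855) → (58.120,84.855) → (47.395,77.063) → (43.298,64.455) → (47.395,51.847) → (58.120,44.055) → (71.376,44.055) → (82.101,51.847) → (86.198,64.455) (closed)

[4] `<path>` open polyline, #ff00ff→score S512 F1981: (127.602,105.314) → (88.911,36.850) → (214.960,118.824) → (233.219,21.575) → (82.232,32.382)

; Generated by LaserGRBL
G21
G90
G0 X47.458 Y25.063
M3 S512
G01 X60.647 Y28.566 F1981
G01 X70.052 Y34.623
G01 X75.672 Y43.236
G01 X77.507 Y54.404
G01 X75.558 Y68.127
G0 X194.154 Y30.369
M3 S512
G01 X203.075 Y17.076 F1981
G01 X187.102 Y15.996
G01 X194.154 Y30.369
G0 X86.198 Y64.455
M3 S512
G01 X82.101 Y77.063 F1981
G01 X71.376 Y84.855
G01 X58.120 Y84.855
G01 X47.395 Y77.063
G01 X43.298 Y64.455
G01 X47.395 Y51.847
G01 X58.120 Y44.055
G01 X71.376 Y44.055
G01 X82.101 Y51.847
G01 X86.198 Y64.455
G0 X127.602 Y105.314
M3 S512
G01 X88.911 Y36.850 F1981
G01 X214.960 Y118.824
G01 X233.219 Y21.575
G01 X82.232 Y32.382
M5
G0 X0.000 Y0.000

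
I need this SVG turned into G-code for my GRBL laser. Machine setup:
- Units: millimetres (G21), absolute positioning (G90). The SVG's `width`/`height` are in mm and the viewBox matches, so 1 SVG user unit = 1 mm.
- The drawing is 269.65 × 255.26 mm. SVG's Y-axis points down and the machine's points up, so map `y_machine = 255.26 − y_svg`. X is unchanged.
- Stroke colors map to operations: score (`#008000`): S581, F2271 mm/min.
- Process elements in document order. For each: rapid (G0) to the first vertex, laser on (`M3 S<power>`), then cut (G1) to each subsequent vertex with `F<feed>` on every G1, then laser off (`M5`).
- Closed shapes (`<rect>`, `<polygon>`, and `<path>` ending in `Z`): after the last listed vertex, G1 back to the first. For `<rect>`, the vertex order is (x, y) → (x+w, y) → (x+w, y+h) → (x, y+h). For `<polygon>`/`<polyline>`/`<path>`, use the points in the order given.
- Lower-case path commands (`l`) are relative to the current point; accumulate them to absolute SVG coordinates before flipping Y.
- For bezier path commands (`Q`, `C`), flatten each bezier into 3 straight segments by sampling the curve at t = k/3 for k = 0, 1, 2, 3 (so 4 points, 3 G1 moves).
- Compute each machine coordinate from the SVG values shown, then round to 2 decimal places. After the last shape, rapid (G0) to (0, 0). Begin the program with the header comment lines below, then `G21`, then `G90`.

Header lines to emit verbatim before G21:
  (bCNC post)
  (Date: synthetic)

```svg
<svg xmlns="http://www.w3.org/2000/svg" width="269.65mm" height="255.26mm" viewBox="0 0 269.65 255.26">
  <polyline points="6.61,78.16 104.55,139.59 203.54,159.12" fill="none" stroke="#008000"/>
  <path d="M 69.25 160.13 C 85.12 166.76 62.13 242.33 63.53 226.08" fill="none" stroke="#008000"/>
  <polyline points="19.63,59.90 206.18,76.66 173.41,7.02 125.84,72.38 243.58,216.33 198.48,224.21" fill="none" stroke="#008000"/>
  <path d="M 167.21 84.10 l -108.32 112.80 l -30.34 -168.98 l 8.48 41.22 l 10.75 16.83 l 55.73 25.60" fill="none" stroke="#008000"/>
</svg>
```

(bCNC post)
(Date: synthetic)
G21
G90
G0 X6.61 Y177.10
M3 S581
G1 X104.55 Y115.67 F2271
G1 X203.54 Y96.14 F2271
M5
G0 X69.25 Y95.13
M3 S581
G1 X74.51 Y71.47 F2271
G1 X67.92 Y37.58 F2271
G1 X63.53 Y29.18 F2271
M5
G0 X19.63 Y195.36
M3 S581
G1 X206.18 Y178.60 F2271
G1 X173.41 Y248.24 F2271
G1 X125.84 Y182.88 F2271
G1 X243.58 Y38.93 F2271
G1 X198.48 Y31.05 F2271
M5
G0 X167.21 Y171.16
M3 S581
G1 X58.89 Y58.36 F2271
G1 X28.55 Y227.34 F2271
G1 X37.03 Y186.12 F2271
G1 X47.78 Y169.29 F2271
G1 X103.51 Y143.69 F2271
M5
G0 X0.00 Y0.00

viewBox `0 0 269.65 255.26` with mm width/height → 1 unit = 1 mm. Flip: y_m = 255.26 − y_svg.

**Shape 1** — `<polyline>` open polyline, stroke `#008000` → score (S581, F2271). Machine vertices: (6.61,177.10) → (104.55,115.67) → (203.54,96.14). Open path.

**Shape 2** — `<path>` cubic bezier, stroke `#008000` → score (S581, F2271). Control points (SVG): P0=(69.25,160.13), P1=(85.12,166.76), P2=(62.13,242.33), P3=(63.53,226.08); sampled at t=k/3. Machine vertices: (69.25,95.13) → (74.51,71.47) → (67.92,37.58) → (63.53,29.18). Open path.

**Shape 3** — `<polyline>` open polyline, stroke `#008000` → score (S581, F2271). Machine vertices: (19.63,195.36) → (206.18,178.60) → (173.41,248.24) → (125.84,182.88) → (243.58,38.93) → (198.48,31.05). Open path.

**Shape 4** — `<path>` open polyline, stroke `#008000` → score (S581, F2271). Machine vertices: (167.21,171.16) → (58.89,58.36) → (28.55,227.34) → (37.03,186.12) → (47.78,169.29) → (103.51,143.69). Open path.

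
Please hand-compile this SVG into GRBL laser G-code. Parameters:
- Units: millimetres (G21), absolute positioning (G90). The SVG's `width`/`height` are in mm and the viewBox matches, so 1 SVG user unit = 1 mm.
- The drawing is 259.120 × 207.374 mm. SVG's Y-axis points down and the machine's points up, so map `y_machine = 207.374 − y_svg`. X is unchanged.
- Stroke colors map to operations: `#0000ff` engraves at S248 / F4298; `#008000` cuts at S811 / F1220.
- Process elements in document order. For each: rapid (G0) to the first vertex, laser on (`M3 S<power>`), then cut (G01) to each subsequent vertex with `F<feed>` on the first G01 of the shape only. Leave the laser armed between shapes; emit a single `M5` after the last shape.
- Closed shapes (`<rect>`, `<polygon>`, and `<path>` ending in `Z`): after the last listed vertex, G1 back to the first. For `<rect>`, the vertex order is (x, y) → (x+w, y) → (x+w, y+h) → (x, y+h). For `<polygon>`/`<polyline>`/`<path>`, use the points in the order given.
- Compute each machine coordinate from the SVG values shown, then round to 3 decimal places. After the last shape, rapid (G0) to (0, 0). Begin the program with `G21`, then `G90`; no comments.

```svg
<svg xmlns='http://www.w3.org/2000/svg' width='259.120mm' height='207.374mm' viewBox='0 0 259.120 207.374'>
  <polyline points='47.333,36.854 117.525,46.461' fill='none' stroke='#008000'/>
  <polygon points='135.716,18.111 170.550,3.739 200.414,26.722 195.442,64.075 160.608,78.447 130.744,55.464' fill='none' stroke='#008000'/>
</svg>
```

G21
G90
G0 X47.333 Y170.520
M3 S811
G01 X117.525 Y160.913 F1220
G0 X135.716 Y189.263
M3 S811
G01 X170.550 Y203.635 F1220
G01 X200.414 Y180.652
G01 X195.442 Y143.299
G01 X160.608 Y128.927
G01 X130.744 Y151.910
G01 X135.716 Y189.263
M5
G0 X0.000 Y0.000

Since the viewBox matches the mm dimensions, user units are millimetres directly. The only transform is the Y-flip y_m = 207.374 − y_svg.

Shape 1 is a line segment drawn with `<polyline>`. Its stroke #008000 means cut at S811, F1220. After flipping Y the toolpath is (47.333,170.520) → (117.525,160.913).

Shape 2 is a regular polygon drawn with `<polygon>`. Its stroke #008000 means cut at S811, F1220. After flipping Y the toolpath is (135.716,189.263) → (170.550,203.635) → (200.414,180.652) → (195.442,143.299) → (160.608,128.927) → (130.744,151.910) → (135.716,189.263), returning to the start.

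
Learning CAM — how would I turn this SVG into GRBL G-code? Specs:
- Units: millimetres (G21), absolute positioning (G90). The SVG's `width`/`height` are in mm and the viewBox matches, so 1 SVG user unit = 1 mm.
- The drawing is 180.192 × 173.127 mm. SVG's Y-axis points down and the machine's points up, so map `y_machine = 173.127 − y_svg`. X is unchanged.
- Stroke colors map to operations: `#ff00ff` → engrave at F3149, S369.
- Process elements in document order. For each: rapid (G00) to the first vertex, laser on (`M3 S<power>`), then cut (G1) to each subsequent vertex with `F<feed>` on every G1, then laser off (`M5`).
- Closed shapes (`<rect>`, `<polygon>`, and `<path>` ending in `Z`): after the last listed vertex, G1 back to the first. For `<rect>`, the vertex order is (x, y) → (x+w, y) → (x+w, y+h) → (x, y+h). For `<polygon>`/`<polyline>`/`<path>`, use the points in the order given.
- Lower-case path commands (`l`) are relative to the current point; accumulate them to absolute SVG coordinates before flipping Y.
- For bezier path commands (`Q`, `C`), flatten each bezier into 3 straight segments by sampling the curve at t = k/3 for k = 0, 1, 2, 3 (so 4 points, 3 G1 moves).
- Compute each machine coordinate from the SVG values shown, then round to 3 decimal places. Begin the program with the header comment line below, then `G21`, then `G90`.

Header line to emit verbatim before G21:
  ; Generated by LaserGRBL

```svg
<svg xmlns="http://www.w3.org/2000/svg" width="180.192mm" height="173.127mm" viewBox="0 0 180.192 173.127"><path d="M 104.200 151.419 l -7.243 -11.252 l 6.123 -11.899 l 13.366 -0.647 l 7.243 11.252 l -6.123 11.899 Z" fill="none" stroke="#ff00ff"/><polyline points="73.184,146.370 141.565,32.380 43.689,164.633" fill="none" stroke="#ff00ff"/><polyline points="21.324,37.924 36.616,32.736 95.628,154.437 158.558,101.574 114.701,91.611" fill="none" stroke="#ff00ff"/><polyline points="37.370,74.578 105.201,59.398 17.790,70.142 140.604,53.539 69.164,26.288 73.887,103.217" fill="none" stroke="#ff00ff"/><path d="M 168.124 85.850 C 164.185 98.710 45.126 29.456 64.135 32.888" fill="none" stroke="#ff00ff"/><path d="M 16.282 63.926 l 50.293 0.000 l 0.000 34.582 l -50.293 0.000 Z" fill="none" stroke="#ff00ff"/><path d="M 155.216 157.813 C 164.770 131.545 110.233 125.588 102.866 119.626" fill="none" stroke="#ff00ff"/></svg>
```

Since the viewBox matches the mm dimensions, user units are millimetres directly. The only transform is the Y-flip y_m = 173.127 − y_svg.

Shape 1 is a regular polygon drawn with `<path>`. Its stroke #ff00ff means engrave at S369, F3149. After flipping Y the toolpath is (104.200,21.708) → (96.957,32.960) → (103.080,44.859) → (116.446,45.506) → (123.689,34.254) → (117.566,22.355) → (104.200,21.708), returning to the start.

Shape 2 is a open polyline drawn with `<polyline>`. Its stroke #ff00ff means engrave at S369, F3149. After flipping Y the toolpath is (73.184,26.757) → (141.565,140.747) → (43.689,8.494).

Shape 3 is a open polyline drawn with `<polyline>`. Its stroke #ff00ff means engrave at S369, F3149. After flipping Y the toolpath is (21.324,135.203) → (36.616,140.391) → (95.628,18.690) → (158.558,71.553) → (114.701,81.516).

Shape 4 is a open polyline drawn with `<polyline>`. Its stroke #ff00ff means engrave at S369, F3149. After flipping Y the toolpath is (37.370,98.549) → (105.201,113.729) → (17.790,102.985) → (140.604,119.588) → (69.164,146.839) → (73.887,69.910).

Shape 5 is a cubic bezier drawn with `<path>`. Its stroke #ff00ff means engrave at S369, F3149. After flipping Y the toolpath is (168.124,87.277) → (135.189,96.055) → (81.771,125.176) → (64.135,140.239).

Shape 6 is a rectangle drawn with `<path>`. Its stroke #ff00ff means engrave at S369, F3149. After flipping Y the toolpath is (16.282,109.201) → (66.575,109.201) → (66.575,74.619) → (16.282,74.619) → (16.282,109.201), returning to the start.

Shape 7 is a cubic bezier drawn with `<path>`. Its stroke #ff00ff means engrave at S369, F3149. After flipping Y the toolpath is (155.216,15.314) → (147.527,35.564) → (121.836,46.788) → (102.866,53.501).

; Generated by LaserGRBL
G21
G90
G00 X104.200 Y21.708
M3 S369
G1 X96.957 Y32.960 F3149
G1 X103.080 Y44.859 F3149
G1 X116.446 Y45.506 F3149
G1 X123.689 Y34.254 F3149
G1 X117.566 Y22.355 F3149
G1 X104.200 Y21.708 F3149
M5
G00 X73.184 Y26.757
M3 S369
G1 X141.565 Y140.747 F3149
G1 X43.689 Y8.494 F3149
M5
G00 X21.324 Y135.203
M3 S369
G1 X36.616 Y140.391 F3149
G1 X95.628 Y18.690 F3149
G1 X158.558 Y71.553 F3149
G1 X114.701 Y81.516 F3149
M5
G00 X37.370 Y98.549
M3 S369
G1 X105.201 Y113.729 F3149
G1 X17.790 Y102.985 F3149
G1 X140.604 Y119.588 F3149
G1 X69.164 Y146.839 F3149
G1 X73.887 Y69.910 F3149
M5
G00 X168.124 Y87.277
M3 S369
G1 X135.189 Y96.055 F3149
G1 X81.771 Y125.176 F3149
G1 X64.135 Y140.239 F3149
M5
G00 X16.282 Y109.201
M3 S369
G1 X66.575 Y109.201 F3149
G1 X66.575 Y74.619 F3149
G1 X16.282 Y74.619 F3149
G1 X16.282 Y109.201 F3149
M5
G00 X155.216 Y15.314
M3 S369
G1 X147.527 Y35.564 F3149
G1 X121.836 Y46.788 F3149
G1 X102.866 Y53.501 F3149
M5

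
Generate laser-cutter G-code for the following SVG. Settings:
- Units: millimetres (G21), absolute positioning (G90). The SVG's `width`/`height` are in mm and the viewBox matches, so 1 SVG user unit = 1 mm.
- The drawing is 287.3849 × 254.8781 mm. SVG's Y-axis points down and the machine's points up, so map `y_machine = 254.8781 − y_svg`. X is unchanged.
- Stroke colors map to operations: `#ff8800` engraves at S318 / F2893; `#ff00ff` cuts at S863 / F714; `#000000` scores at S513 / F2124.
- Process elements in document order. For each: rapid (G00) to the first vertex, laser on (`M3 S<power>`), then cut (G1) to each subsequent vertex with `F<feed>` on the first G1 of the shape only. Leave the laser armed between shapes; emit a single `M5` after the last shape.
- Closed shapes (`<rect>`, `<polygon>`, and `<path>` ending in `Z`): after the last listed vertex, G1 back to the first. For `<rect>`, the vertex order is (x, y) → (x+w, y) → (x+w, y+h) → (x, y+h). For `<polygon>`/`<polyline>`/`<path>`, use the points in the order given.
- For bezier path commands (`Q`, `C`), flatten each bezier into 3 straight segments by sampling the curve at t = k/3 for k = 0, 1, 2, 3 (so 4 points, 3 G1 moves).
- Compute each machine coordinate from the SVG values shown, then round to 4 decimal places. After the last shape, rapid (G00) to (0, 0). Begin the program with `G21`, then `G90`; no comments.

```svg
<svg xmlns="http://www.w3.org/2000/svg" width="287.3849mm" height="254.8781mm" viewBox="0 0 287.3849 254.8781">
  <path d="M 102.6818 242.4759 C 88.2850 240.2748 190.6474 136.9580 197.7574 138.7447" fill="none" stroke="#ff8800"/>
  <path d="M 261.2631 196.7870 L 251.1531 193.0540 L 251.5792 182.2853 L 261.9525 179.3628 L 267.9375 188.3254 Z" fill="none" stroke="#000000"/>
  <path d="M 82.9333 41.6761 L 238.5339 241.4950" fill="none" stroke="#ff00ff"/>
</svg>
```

G21
G90
G00 X102.6818 Y12.4022
M3 S318
G1 X119.3525 Y40.6708 F2893
G1 X166.7489 Y90.5233
G1 X197.7574 Y116.1334
G00 X261.2631 Y58.0911
M3 S513
G1 X251.1531 Y61.8241 F2124
G1 X251.5792 Y72.5928
G1 X261.9525 Y75.5153
G1 X267.9375 Y66.5527
G1 X261.2631 Y58.0911
G00 X82.9333 Y213.2020
M3 S863
G1 X238.5339 Y13.3831 F714
M5
G00 X0.0000 Y0.0000

1 u = 1 mm; y_m = 254.8781 − y.

[1] `<path>` cubic bezier, #ff8800→engrave S318 F2893: (102.6818,12.4022) → (119.3525,40.6708) → (166.7489,90.5233) → (197.7574,116.1334)

[2] `<path>` regular polygon, #000000→score S513 F2124: (261.2631,58.0911) → (251.1531,61.8241) → (251.5792,72.5928) → (261.9525,75.5153) → (267.9375,66.5527) → (261.2631,58.0911) (closed)

[3] `<path>` line segment, #ff00ff→cut S863 F714: (82.9333,213.2020) → (238.5339,13.3831)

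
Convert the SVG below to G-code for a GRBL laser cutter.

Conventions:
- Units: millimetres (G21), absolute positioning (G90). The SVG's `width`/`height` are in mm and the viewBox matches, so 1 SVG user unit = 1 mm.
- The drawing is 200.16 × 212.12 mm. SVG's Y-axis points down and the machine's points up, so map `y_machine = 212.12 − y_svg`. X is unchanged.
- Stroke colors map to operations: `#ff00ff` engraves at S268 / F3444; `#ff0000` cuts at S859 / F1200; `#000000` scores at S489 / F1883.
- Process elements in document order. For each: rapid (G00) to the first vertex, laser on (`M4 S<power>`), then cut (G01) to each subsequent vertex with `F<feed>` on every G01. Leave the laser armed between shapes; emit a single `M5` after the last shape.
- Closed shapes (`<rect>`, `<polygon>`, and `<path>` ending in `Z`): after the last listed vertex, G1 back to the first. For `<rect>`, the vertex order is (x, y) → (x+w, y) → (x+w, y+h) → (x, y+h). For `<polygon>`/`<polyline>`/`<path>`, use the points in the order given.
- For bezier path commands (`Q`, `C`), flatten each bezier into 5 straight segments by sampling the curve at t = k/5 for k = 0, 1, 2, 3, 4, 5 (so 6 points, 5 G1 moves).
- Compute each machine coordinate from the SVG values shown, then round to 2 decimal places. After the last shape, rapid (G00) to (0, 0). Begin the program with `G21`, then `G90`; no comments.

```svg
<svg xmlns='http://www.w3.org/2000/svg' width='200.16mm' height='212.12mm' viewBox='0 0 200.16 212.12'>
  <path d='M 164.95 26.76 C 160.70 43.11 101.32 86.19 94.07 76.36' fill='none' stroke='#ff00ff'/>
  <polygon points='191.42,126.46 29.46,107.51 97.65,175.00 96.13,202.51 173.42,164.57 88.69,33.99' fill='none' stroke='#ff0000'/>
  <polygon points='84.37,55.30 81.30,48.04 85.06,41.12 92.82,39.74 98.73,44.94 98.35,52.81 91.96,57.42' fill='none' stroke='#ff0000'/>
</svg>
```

G21
G90
G00 X164.95 Y185.36
M4 S268
G01 X156.64 Y172.98 F3444
G01 X140.25 Y158.01 F3444
G01 X120.93 Y144.26 F3444
G01 X103.82 Y135.57 F3444
G01 X94.07 Y135.76 F3444
G00 X191.42 Y85.66
M4 S859
G01 X29.46 Y104.61 F1200
G01 X97.65 Y37.12 F1200
G01 X96.13 Y9.61 F1200
G01 X173.42 Y47.55 F1200
G01 X88.69 Y178.13 F1200
G01 X191.42 Y85.66 F1200
G00 X84.37 Y156.82
M4 S859
G01 X81.30 Y164.08 F1200
G01 X85.06 Y171.00 F1200
G01 X92.82 Y172.38 F1200
G01 X98.73 Y167.18 F1200
G01 X98.35 Y159.31 F1200
G01 X91.96 Y154.70 F1200
G01 X84.37 Y156.82 F1200
M5
G00 X0.00 Y0.00

1 u = 1 mm; y_m = 212.12 − y.

[1] `<path>` cubic bezier, #ff00ff→engrave S268 F3444: (164.95,185.36) → (156.64,172.98) → (140.25,158.01) → (120.93,144.26) → (103.82,135.57) → (94.07,135.76)

[2] `<polygon>` closed polygon, #ff0000→cut S859 F1200: (191.42,85.66) → (29.46,104.61) → (97.65,37.12) → (96.13,9.61) → (173.42,47.55) → (88.69,178.13) → (191.42,85.66) (closed)

[3] `<polygon>` regular polygon, #ff0000→cut S859 F1200: (84.37,156.82) → (81.30,164.08) → (85.06,171.00) → (92.82,172.38) → (98.73,167.18) → (98.35,159.31) → (91.96,154.70) → (84.37,156.82) (closed)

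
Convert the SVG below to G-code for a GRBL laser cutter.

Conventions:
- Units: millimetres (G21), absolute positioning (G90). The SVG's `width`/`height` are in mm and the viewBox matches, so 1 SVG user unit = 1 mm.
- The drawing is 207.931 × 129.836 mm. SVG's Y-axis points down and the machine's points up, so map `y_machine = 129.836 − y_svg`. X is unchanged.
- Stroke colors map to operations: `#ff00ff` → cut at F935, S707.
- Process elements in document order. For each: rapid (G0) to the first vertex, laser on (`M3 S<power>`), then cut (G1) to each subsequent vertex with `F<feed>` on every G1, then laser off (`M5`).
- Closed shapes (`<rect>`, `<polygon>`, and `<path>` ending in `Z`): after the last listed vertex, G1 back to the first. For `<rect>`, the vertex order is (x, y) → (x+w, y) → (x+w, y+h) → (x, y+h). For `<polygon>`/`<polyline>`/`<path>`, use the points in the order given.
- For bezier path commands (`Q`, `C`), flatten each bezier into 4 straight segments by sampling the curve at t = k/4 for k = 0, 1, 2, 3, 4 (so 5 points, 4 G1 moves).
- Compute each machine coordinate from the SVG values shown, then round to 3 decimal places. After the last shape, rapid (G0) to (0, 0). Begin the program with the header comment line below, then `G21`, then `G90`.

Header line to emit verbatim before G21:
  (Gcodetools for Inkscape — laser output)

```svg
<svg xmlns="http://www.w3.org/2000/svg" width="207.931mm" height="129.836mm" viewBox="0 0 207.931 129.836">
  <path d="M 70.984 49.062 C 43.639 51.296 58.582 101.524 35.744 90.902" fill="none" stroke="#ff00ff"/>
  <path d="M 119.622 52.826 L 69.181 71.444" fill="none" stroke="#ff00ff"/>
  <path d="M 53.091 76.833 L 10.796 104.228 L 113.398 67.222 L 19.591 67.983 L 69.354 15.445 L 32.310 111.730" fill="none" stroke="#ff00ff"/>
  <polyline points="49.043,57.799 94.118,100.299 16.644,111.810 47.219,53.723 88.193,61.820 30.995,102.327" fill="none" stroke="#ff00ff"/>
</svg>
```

viewBox `0 0 207.931 129.836` with mm width/height → 1 unit = 1 mm. Flip: y_m = 129.836 − y_svg.

**Shape 1** — `<path>` cubic bezier, stroke `#ff00ff` → cut (S707, F935). Control points (SVG): P0=(70.984,49.062), P1=(43.639,51.296), P2=(58.582,101.524), P3=(35.744,90.902); sampled at t=k/4. Machine vertices: (70.984,80.774) → (57.153,71.800) → (51.674,55.033) → (47.040,40.676) → (35.744,38.934). Open path.

**Shape 2** — `<path>` line segment, stroke `#ff00ff` → cut (S707, F935). Machine vertices: (119.622,77.010) → (69.181,58.392). Open path.

**Shape 3** — `<path>` open polyline, stroke `#ff00ff` → cut (S707, F935). Machine vertices: (53.091,53.003) → (10.796,25.608) → (113.398,62.614) → (19.591,61.853) → (69.354,114.391) → (32.310,18.106). Open path.

**Shape 4** — `<polyline>` open polyline, stroke `#ff00ff` → cut (S707, F935). Machine vertices: (49.043,72.037) → (94.118,29.537) → (16.644,18.026) → (47.219,76.113) → (88.193,68.016) → (30.995,27.509). Open path.

(Gcodetools for Inkscape — laser output)
G21
G90
G0 X70.984 Y80.774
M3 S707
G1 X57.153 Y71.800 F935
G1 X51.674 Y55.033 F935
G1 X47.040 Y40.676 F935
G1 X35.744 Y38.934 F935
M5
G0 X119.622 Y77.010
M3 S707
G1 X69.181 Y58.392 F935
M5
G0 X53.091 Y53.003
M3 S707
G1 X10.796 Y25.608 F935
G1 X113.398 Y62.614 F935
G1 X19.591 Y61.853 F935
G1 X69.354 Y114.391 F935
G1 X32.310 Y18.106 F935
M5
G0 X49.043 Y72.037
M3 S707
G1 X94.118 Y29.537 F935
G1 X16.644 Y18.026 F935
G1 X47.219 Y76.113 F935
G1 X88.193 Y68.016 F935
G1 X30.995 Y27.509 F935
M5
G0 X0.000 Y0.000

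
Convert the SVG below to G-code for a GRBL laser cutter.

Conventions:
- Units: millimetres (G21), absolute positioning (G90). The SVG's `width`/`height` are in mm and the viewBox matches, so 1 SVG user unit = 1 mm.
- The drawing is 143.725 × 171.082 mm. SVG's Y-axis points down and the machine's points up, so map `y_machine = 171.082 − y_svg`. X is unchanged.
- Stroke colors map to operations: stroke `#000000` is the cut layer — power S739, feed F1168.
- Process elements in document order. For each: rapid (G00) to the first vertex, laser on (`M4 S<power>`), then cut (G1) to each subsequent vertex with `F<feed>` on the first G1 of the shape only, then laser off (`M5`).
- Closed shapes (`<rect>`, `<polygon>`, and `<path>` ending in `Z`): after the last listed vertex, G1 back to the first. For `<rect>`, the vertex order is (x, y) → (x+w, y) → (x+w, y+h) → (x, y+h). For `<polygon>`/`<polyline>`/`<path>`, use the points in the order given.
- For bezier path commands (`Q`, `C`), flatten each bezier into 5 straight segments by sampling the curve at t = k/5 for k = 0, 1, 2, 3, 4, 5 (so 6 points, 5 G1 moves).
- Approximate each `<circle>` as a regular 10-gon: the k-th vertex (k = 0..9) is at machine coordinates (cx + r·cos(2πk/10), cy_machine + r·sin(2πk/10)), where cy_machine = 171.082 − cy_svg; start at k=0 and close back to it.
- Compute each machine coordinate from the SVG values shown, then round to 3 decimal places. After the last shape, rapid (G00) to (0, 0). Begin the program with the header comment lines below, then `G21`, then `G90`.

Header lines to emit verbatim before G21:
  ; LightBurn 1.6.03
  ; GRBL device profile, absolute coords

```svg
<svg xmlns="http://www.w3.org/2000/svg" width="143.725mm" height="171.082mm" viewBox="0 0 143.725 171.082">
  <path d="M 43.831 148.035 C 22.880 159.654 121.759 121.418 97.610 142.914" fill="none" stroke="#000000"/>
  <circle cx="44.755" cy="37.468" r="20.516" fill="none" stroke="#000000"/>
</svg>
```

; LightBurn 1.6.03
; GRBL device profile, absolute coords
G21
G90
G00 X43.831 Y23.047
M4 S739
G1 X43.697 Y21.182 F1168
G1 X60.665 Y26.021
G1 X83.078 Y32.305
G1 X99.279 Y34.774
G1 X97.610 Y28.168
M5
G00 X65.271 Y133.614
M4 S739
G1 X61.353 Y145.673 F1168
G1 X51.095 Y153.126
G1 X38.415 Y153.126
G1 X28.157 Y145.673
G1 X24.239 Y133.614
G1 X28.157 Y121.555
G1 X38.415 Y114.102
G1 X51.095 Y114.102
G1 X61.353 Y121.555
G1 X65.271 Y133.614
M5
G00 X0.000 Y0.000

viewBox `0 0 143.725 171.082` with mm width/height → 1 unit = 1 mm. Flip: y_m = 171.082 − y_svg.

**Shape 1** — `<path>` cubic bezier, stroke `#000000` → cut (S739, F1168). Control points (SVG): P0=(43.831,148.035), P1=(22.880,159.654), P2=(121.759,121.418), P3=(97.610,142.914); sampled at t=k/5. Machine vertices: (43.831,23.047) → (43.697,21.182) → (60.665,26.021) → (83.078,32.305) → (99.279,34.774) → (97.610,28.168). Open path.

**Shape 2** — `<circle>` circle, stroke `#000000` → cut (S739, F1168). Machine vertices: (65.271,133.614) → (61.353,145.673) → (51.095,153.126) → (38.415,153.126) → (28.157,145.673) → (24.239,133.614) → (28.157,121.555) → (38.415,114.102) → (51.095,114.102) → (61.353,121.555) → (65.271,133.614). Closed: final G1 returns to the first vertex.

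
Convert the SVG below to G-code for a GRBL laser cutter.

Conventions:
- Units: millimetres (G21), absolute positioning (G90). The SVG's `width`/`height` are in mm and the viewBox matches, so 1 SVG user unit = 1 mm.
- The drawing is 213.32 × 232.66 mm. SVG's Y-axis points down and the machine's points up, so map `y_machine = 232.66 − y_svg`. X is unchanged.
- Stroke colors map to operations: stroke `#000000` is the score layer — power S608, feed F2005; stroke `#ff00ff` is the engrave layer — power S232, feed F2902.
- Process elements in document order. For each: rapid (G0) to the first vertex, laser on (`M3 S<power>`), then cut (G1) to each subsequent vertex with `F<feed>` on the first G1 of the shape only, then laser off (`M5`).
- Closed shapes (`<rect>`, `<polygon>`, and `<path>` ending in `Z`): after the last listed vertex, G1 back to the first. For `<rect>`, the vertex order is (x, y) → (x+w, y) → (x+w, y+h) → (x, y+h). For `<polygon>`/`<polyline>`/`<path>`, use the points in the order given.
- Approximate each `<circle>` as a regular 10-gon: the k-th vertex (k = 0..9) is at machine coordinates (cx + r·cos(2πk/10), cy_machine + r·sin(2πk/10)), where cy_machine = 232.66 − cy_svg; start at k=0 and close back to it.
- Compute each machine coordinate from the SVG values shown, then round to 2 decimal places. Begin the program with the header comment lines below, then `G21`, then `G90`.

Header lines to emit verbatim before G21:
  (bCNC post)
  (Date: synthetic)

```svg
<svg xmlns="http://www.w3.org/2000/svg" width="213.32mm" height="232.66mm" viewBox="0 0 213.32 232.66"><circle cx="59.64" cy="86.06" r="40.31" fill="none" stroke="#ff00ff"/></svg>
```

(bCNC post)
(Date: synthetic)
G21
G90
G0 X99.95 Y146.60
M3 S232
G1 X92.25 Y170.29 F2902
G1 X72.10 Y184.94
G1 X47.18 Y184.94
G1 X27.03 Y170.29
G1 X19.33 Y146.60
G1 X27.03 Y122.91
G1 X47.18 Y108.26
G1 X72.10 Y108.26
G1 X92.25 Y122.91
G1 X99.95 Y146.60
M5

Since the viewBox matches the mm dimensions, user units are millimetres directly. The only transform is the Y-flip y_m = 232.66 − y_svg.

Shape 1 is a circle drawn with `<circle>`. Its stroke #ff00ff means engrave at S232, F2902. After flipping Y the toolpath is (99.95,146.60) → (92.25,170.29) → (72.10,184.94) → (47.18,184.94) → (27.03,170.29) → (19.33,146.60) → (27.03,122.91) → (47.18,108.26) → (72.10,108.26) → (92.25,122.91) → (99.95,146.60), returning to the start.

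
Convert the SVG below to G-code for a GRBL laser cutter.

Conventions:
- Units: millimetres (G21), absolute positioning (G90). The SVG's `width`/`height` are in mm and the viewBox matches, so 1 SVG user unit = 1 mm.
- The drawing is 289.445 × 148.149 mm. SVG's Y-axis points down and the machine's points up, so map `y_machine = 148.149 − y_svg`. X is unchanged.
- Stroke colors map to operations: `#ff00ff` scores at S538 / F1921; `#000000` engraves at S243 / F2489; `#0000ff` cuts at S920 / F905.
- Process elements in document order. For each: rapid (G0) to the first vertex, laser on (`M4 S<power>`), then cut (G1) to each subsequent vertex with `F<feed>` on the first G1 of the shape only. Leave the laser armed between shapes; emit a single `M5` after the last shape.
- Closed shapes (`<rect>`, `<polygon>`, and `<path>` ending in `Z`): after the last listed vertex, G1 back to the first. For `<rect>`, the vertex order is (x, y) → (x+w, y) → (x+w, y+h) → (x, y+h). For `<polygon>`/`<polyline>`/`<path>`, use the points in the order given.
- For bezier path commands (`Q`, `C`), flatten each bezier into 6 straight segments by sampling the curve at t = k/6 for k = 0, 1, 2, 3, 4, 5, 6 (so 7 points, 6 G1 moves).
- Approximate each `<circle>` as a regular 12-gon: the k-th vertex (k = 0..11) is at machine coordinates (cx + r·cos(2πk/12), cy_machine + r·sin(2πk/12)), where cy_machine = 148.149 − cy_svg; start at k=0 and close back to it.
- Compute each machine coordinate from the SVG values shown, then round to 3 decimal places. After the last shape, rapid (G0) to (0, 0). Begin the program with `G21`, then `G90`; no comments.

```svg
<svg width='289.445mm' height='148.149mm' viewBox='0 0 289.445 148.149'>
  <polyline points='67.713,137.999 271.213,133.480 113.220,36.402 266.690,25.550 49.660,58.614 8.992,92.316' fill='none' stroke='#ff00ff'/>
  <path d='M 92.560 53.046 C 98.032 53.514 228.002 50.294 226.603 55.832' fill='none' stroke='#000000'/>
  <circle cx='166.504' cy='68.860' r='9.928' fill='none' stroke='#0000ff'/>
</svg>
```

G21
G90
G0 X67.713 Y10.150
M4 S538
G1 X271.213 Y14.669 F1921
G1 X113.220 Y111.747
G1 X266.690 Y122.599
G1 X49.660 Y89.535
G1 X8.992 Y55.833
G0 X92.560 Y95.103
M4 S243
G1 X104.486 Y95.119 F2489
G1 X130.055 Y95.403
G1 X162.158 Y95.611
G1 X193.689 Y95.397
G1 X217.540 Y94.414
G1 X226.603 Y92.317
G0 X176.432 Y79.289
M4 S920
G1 X175.102 Y84.253 F905
G1 X171.468 Y87.887
G1 X166.504 Y89.217
G1 X161.540 Y87.887
G1 X157.906 Y84.253
G1 X156.576 Y79.289
G1 X157.906 Y74.325
G1 X161.540 Y70.691
G1 X166.504 Y69.361
G1 X171.468 Y70.691
G1 X175.102 Y74.325
G1 X176.432 Y79.289
M5
G0 X0.000 Y0.000

viewBox `0 0 289.445 148.149` with mm width/height → 1 unit = 1 mm. Flip: y_m = 148.149 − y_svg.

**Shape 1** — `<polyline>` open polyline, stroke `#ff00ff` → score (S538, F1921). Machine vertices: (67.713,10.150) → (271.213,14.669) → (113.220,111.747) → (266.690,122.599) → (49.660,89.535) → (8.992,55.833). Open path.

**Shape 2** — `<path>` cubic bezier, stroke `#000000` → engrave (S243, F2489). Control points (SVG): P0=(92.560,53.046), P1=(98.032,53.514), P2=(228.002,50.294), P3=(226.603,55.832); sampled at t=k/6. Machine vertices: (92.560,95.103) → (104.486,95.119) → (130.055,95.403) → (162.158,95.611) → (193.689,95.397) → (217.540,94.414) → (226.603,92.317). Open path.

**Shape 3** — `<circle>` circle, stroke `#0000ff` → cut (S920, F905). Machine vertices: (176.432,79.289) → (175.102,84.253) → (171.468,87.887) → (166.504,89.217) → (161.540,87.887) → (157.906,84.253) → (156.576,79.289) → (157.906,74.325) → (161.540,70.691) → (166.504,69.361) → (171.468,70.691) → (175.102,74.325) → (176.432,79.289). Closed: final G1 returns to the first vertex.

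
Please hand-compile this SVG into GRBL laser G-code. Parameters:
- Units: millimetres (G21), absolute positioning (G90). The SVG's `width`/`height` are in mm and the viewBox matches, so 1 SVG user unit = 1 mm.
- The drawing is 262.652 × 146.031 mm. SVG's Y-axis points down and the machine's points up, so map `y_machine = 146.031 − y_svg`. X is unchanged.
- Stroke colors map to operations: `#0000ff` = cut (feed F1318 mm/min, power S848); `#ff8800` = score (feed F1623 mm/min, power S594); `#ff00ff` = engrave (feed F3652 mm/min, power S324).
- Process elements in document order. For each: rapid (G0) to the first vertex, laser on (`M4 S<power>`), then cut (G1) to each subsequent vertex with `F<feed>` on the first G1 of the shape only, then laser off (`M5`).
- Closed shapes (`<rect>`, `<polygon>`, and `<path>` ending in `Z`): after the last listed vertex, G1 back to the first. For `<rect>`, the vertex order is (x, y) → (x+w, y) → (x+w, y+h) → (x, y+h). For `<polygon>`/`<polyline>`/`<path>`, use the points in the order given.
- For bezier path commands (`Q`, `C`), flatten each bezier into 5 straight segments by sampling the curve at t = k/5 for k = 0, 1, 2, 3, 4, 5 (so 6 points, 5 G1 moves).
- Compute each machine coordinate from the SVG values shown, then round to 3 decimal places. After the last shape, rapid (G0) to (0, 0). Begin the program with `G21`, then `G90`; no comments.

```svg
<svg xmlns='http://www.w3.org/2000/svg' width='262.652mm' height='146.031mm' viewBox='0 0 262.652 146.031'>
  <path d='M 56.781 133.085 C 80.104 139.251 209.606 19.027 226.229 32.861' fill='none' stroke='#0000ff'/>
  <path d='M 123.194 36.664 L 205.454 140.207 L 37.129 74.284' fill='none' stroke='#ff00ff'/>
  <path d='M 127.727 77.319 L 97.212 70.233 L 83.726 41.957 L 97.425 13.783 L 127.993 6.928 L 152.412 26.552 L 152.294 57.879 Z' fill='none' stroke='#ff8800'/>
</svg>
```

G21
G90
G0 X56.781 Y12.946
M4 S848
G1 X81.764 Y22.330 F1318
G1 X121.715 Y49.545
G1 X166.119 Y82.092
G1 X204.462 Y107.467
G1 X226.229 Y113.170
M5
G0 X123.194 Y109.367
M4 S324
G1 X205.454 Y5.824 F3652
G1 X37.129 Y71.747
M5
G0 X127.727 Y68.712
M4 S594
G1 X97.212 Y75.798 F1623
G1 X83.726 Y104.074
G1 X97.425 Y132.248
G1 X127.993 Y139.103
G1 X152.412 Y119.479
G1 X152.294 Y88.152
G1 X127.727 Y68.712
M5
G0 X0.000 Y0.000

1 u = 1 mm; y_m = 146.031 − y.

[1] `<path>` cubic bezier, #0000ff→cut S848 F1318: (56.781,12.946) → (81.764,22.330) → (121.715,49.545) → (166.119,82.092) → (204.462,107.467) → (226.229,113.170)

[2] `<path>` open polyline, #ff00ff→engrave S324 F3652: (123.194,109.367) → (205.454,5.824) → (37.129,71.747)

[3] `<path>` regular polygon, #ff8800→score S594 F1623: (127.727,68.712) → (97.212,75.798) → (83.726,104.074) → (97.425,132.248) → (127.993,139.103) → (152.412,119.479) → (152.294,88.152) → (127.727,68.712) (closed)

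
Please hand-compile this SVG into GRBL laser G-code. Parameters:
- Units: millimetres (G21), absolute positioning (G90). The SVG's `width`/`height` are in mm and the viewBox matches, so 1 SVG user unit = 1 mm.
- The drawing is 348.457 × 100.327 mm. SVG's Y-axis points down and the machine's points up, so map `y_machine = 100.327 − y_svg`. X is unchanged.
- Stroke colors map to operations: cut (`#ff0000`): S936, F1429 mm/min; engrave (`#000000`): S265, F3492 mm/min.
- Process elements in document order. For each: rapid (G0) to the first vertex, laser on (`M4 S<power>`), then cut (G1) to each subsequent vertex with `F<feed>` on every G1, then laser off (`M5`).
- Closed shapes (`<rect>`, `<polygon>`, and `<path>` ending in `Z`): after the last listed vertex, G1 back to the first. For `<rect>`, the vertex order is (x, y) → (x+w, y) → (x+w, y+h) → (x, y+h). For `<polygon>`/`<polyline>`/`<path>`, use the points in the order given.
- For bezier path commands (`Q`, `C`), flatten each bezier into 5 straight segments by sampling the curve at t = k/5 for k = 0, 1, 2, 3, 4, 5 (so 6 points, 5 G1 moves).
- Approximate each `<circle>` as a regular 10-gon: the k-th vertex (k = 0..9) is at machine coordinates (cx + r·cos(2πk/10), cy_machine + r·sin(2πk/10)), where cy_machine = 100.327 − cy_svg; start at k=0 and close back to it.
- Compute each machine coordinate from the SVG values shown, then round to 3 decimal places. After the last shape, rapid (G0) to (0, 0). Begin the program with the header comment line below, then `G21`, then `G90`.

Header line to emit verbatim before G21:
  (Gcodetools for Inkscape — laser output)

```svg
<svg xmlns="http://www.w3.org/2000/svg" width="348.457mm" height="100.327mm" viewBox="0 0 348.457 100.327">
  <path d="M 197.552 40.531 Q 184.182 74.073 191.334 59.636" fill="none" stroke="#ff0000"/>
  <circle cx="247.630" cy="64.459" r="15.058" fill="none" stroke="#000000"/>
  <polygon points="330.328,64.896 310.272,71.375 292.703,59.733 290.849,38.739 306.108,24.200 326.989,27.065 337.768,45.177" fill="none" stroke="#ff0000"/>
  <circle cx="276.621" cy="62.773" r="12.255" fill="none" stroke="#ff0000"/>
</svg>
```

(Gcodetools for Inkscape — laser output)
G21
G90
G0 X197.552 Y59.796
M4 S936
G1 X193.025 Y48.298 F1429
G1 X190.140 Y40.639 F1429
G1 X188.896 Y36.818 F1429
G1 X189.294 Y36.835 F1429
G1 X191.334 Y40.691 F1429
M5
G0 X262.688 Y35.868
M4 S265
G1 X259.812 Y44.719 F3492
G1 X252.283 Y50.189 F3492
G1 X242.977 Y50.189 F3492
G1 X235.448 Y44.719 F3492
G1 X232.572 Y35.868 F3492
G1 X235.448 Y27.017 F3492
G1 X242.977 Y21.547 F3492
G1 X252.283 Y21.547 F3492
G1 X259.812 Y27.017 F3492
G1 X262.688 Y35.868 F3492
M5
G0 X330.328 Y35.431
M4 S936
G1 X310.272 Y28.952 F1429
G1 X292.703 Y40.594 F1429
G1 X290.849 Y61.588 F1429
G1 X306.108 Y76.127 F1429
G1 X326.989 Y73.262 F1429
G1 X337.768 Y55.150 F1429
G1 X330.328 Y35.431 F1429
M5
G0 X288.876 Y37.554
M4 S936
G1 X286.536 Y44.757 F1429
G1 X280.408 Y49.209 F1429
G1 X272.834 Y49.209 F1429
G1 X266.706 Y44.757 F1429
G1 X264.366 Y37.554 F1429
G1 X266.706 Y30.351 F1429
G1 X272.834 Y25.899 F1429
G1 X280.408 Y25.899 F1429
G1 X286.536 Y30.351 F1429
G1 X288.876 Y37.554 F1429
M5
G0 X0.000 Y0.000

viewBox `0 0 348.457 100.327` with mm width/height → 1 unit = 1 mm. Flip: y_m = 100.327 − y_svg.

**Shape 1** — `<path>` quadratic bezier, stroke `#ff0000` → cut (S936, F1429). Control points (SVG): P0=(197.552,40.531), P1=(184.182,74.073), P2=(191.334,59.636); sampled at t=k/5. Machine vertices: (197.552,59.796) → (193.025,48.298) → (190.140,40.639) → (188.896,36.818) → (189.294,36.835) → (191.334,40.691). Open path.

**Shape 2** — `<circle>` circle, stroke `#000000` → engrave (S265, F3492). Machine vertices: (262.688,35.868) → (259.812,44.719) → (252.283,50.189) → (242.977,50.189) → (235.448,44.719) → (232.572,35.868) → (235.448,27.017) → (242.977,21.547) → (252.283,21.547) → (259.812,27.017) → (262.688,35.868). Closed: final G1 returns to the first vertex.

**Shape 3** — `<polygon>` regular polygon, stroke `#ff0000` → cut (S936, F1429). Machine vertices: (330.328,35.431) → (310.272,28.952) → (292.703,40.594) → (290.849,61.588) → (306.108,76.127) → (326.989,73.262) → (337.768,55.150) → (330.328,35.431). Closed: final G1 returns to the first vertex.

**Shape 4** — `<circle>` circle, stroke `#ff0000` → cut (S936, F1429). Machine vertices: (288.876,37.554) → (286.536,44.757) → (280.408,49.209) → (272.834,49.209) → (266.706,44.757) → (264.366,37.554) → (266.706,30.351) → (272.834,25.899) → (280.408,25.899) → (286.536,30.351) → (288.876,37.554). Closed: final G1 returns to the first vertex.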